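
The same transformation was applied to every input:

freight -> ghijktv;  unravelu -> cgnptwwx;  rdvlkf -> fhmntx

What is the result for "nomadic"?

The rule is to sort the characters into alphabetical order, then shift every letter 2 places forward in the alphabet (wrapping around).
Starting from "nomadic": after the first operation, "acdimno"; after the second, "cefkopq".

cefkopq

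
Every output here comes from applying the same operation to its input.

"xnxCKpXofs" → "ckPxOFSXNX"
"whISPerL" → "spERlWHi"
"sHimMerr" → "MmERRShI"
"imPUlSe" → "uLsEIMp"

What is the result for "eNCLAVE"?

The pattern: move the first 3 characters to the end (rotate left by 3), then flip the case of every letter.
For "eNCLAVE", step one produces "LAVEeNC"; step two turns that into "laveEnc".

laveEnc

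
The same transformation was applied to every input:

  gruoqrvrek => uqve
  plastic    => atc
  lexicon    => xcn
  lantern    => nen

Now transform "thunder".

The rule is to delete the first 2 characters, then keep every other character starting from the first (positions 1st, 3rd, 5th, ...).
For "thunder", step one produces "under"; step two turns that into "udr".

udr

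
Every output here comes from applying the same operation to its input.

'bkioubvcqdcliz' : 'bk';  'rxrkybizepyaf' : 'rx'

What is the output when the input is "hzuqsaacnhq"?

hz

In each case the input is transformed by: keep only the first 2 characters.
So "hzuqsaacnhq" becomes "hz".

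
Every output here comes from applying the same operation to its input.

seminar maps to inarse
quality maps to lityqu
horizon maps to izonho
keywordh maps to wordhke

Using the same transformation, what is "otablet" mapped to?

bletot

The rule is to move the first 2 characters to the end (rotate left by 2), then delete the first character.
Starting from "otablet": after the first operation, "abletot"; after the second, "bletot".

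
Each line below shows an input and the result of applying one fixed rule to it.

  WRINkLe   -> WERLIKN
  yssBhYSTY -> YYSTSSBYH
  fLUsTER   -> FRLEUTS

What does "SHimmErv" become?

SVHRIEMM

The pattern: take characters alternately from the front and the back (1st, last, 2nd, 2nd-last, ...), then convert every letter to uppercase.
Applying both steps to "SHimmErv": "SvHriEmm", then "SVHRIEMM".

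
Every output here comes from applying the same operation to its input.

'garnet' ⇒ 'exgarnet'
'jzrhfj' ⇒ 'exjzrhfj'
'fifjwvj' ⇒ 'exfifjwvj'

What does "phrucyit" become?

exphrucyit

In each case the input is transformed by: prepend "ex".
So "phrucyit" becomes "exphrucyit".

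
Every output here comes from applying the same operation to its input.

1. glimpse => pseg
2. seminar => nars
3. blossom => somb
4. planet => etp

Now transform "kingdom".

domk

The pattern: move the first character to the end, then delete the first 3 characters.
Applying both steps to "kingdom": "ingdomk", then "domk".
(Check on "blossom": → "lossomb" → "somb" ✓)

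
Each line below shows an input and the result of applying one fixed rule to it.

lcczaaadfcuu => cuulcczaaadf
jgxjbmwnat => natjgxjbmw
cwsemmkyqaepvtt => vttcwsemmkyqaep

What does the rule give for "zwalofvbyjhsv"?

The transformation: move the last 3 characters to the front (rotate right by 3).
For "zwalofvbyjhsv" the result is "hsvzwalofvbyj".

hsvzwalofvbyj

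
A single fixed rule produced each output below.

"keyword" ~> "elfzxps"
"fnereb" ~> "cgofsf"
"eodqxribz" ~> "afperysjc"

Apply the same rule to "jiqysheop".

qkjrztifp

The pattern: move the last character to the front, then shift every letter 1 place forward in the alphabet (wrapping around).
Applying both steps to "jiqysheop": "pjiqysheo", then "qkjrztifp".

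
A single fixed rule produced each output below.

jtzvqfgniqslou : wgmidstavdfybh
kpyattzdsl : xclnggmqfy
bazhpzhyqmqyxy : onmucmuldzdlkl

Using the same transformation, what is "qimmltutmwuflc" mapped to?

In each case the input is transformed by: shift every letter 13 places forward in the alphabet (wrapping around) — i.e. ROT13.
So "qimmltutmwuflc" becomes "dvzzyghgzjhsyp".

dvzzyghgzjhsyp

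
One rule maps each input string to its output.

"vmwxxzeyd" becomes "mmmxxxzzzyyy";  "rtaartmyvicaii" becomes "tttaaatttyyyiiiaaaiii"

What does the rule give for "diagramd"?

Looking at the pairs, the operation is to keep every other character starting from the second (positions 2nd, 4th, 6th, ...), then repeat every character 3 times.
On "diagramd": the first step gives "igad", and the second then gives "iiigggaaaddd".

iiigggaaaddd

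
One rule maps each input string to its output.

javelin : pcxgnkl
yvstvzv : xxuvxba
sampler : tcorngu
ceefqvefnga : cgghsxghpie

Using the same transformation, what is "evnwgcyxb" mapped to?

Each output is the input with this applied: swap the first and last characters, then shift every letter 2 places forward in the alphabet (wrapping around).
Working it through for "evnwgcyxb": intermediate "bvnwgcyxe", final "dxpyieazg".

dxpyieazg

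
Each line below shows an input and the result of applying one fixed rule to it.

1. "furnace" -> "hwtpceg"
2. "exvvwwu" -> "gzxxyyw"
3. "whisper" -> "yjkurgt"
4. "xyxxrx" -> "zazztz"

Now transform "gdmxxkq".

ifozzms

Looking at the pairs, the operation is to shift every letter 2 places forward in the alphabet (wrapping around).
So "gdmxxkq" becomes "ifozzms".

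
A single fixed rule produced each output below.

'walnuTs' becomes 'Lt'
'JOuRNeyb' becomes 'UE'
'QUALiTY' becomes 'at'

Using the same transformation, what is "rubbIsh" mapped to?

Rule — flip the case of every letter, then keep one character in every 3, starting at position 3 (positions 3rd, 6th, 9th, ...).
"rubbIsh" → "RUBBiSH" → "BS".

BS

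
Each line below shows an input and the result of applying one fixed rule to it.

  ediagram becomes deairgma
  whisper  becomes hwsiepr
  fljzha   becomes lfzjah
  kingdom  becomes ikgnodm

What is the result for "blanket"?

lbnaekt

What's happening: swap each adjacent pair of characters (1↔2, 3↔4, ...).
"blanket" → "lbnaekt".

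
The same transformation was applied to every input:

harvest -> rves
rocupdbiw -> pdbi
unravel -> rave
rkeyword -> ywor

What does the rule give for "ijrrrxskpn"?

xskp

Looking at the pairs, the operation is to move the last character to the front, then keep only the last 4 characters.
Applying that to "ijrrrxskpn" gives "xskp".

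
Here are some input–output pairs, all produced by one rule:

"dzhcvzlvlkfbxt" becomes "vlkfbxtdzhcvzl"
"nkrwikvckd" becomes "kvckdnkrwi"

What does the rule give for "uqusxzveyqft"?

In each case the input is transformed by: swap the front and back halves of the string.
For "uqusxzveyqft" the result is "veyqftuqusxz".

veyqftuqusxz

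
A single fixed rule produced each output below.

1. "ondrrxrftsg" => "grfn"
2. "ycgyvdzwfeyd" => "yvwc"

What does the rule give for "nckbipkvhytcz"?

The rule is to keep one character in every 3, starting at position 2 (positions 2nd, 5th, 8th, ...), then swap the first and last characters.
Applying both steps to "nckbipkvhytcz": "civt", then "tivc".

tivc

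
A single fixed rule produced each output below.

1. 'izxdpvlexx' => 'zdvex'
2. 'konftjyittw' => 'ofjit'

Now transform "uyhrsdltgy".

yrdty

The transformation: keep every other character starting from the second (positions 2nd, 4th, 6th, ...).
So "uyhrsdltgy" becomes "yrdty".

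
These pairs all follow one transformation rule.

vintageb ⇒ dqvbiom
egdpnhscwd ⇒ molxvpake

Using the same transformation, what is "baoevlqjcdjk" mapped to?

The pattern: shift every letter 8 places forward in the alphabet (wrapping around), then delete the last character.
Applying both steps to "baoevlqjcdjk": "jiwmdtyrklrs", then "jiwmdtyrklr".
(Check on "vintageb": → "dqvbiomj" → "dqvbiom" ✓)

jiwmdtyrklr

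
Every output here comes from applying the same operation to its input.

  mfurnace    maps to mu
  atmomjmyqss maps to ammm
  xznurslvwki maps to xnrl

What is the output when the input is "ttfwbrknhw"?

tfb

Looking at the pairs, the operation is to keep every other character starting from the first (positions 1st, 3rd, 5th, ...), then delete the last 2 characters.
For "ttfwbrknhw", step one produces "tfbkh"; step two turns that into "tfb".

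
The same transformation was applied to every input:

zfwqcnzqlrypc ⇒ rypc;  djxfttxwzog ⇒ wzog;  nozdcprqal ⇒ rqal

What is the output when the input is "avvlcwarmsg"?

rmsg

Rule — keep only the last 4 characters.
On "avvlcwarmsg" that produces "rmsg".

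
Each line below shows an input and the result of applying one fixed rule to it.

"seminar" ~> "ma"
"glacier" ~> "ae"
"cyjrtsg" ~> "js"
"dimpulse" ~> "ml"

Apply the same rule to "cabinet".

The transformation: keep one character in every 3, starting at position 3 (positions 3rd, 6th, 9th, ...).
Doing the same to "cabinet": "be".

be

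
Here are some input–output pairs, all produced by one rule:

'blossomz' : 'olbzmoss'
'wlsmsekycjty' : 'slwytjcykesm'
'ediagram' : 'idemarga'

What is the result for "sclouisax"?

lcsxasiuo

The rule is to reverse the string, then move the last 3 characters to the front (rotate right by 3).
Working it through for "sclouisax": intermediate "xasiuolcs", final "lcsxasiuo".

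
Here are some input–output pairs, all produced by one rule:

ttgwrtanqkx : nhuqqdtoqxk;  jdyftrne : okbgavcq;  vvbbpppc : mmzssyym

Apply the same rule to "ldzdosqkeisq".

fpniawalpnhb

Each output is the input with this applied: move the last 3 characters to the front (rotate right by 3), then shift every letter 3 places backward in the alphabet (wrapping around).
"ldzdosqkeisq" → "isqldzdosqke" → "fpniawalpnhb".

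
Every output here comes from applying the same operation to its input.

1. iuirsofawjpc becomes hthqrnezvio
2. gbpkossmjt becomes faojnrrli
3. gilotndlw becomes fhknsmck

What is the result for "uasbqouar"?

tzrapntz

The pattern: delete the last character, then shift every letter 1 place backward in the alphabet (wrapping around).
Working it through for "uasbqouar": intermediate "uasbqoua", final "tzrapntz".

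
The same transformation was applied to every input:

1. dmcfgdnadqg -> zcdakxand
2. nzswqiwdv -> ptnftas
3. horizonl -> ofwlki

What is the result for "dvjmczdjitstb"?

gjzwagfqpqy

Rule — delete the first 2 characters, then shift every letter 3 places backward in the alphabet (wrapping around).
On "dvjmczdjitstb": the first step gives "jmczdjitstb", and the second then gives "gjzwagfqpqy".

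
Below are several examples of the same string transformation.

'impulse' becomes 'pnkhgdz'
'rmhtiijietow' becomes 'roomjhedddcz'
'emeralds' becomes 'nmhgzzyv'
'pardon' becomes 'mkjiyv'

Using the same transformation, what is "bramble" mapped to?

mhgzwwv

In each case the input is transformed by: sort the characters into reverse alphabetical order, then shift every letter 5 places backward in the alphabet (wrapping around).
"bramble" → "rmlebba" → "mhgzwwv".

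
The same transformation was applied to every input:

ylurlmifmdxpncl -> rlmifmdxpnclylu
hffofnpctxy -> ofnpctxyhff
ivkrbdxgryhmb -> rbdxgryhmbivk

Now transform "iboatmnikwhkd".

Rule — move the first 3 characters to the end (rotate left by 3).
On "iboatmnikwhkd" that produces "atmnikwhkdibo".

atmnikwhkdibo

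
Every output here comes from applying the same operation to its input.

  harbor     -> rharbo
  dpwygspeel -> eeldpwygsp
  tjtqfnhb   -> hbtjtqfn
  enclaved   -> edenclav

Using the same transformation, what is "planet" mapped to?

The transformation: move the first 2 characters to the end (rotate left by 2), then swap the front and back halves of the string.
Applying both steps to "planet": "anetpl", then "tplane".

tplane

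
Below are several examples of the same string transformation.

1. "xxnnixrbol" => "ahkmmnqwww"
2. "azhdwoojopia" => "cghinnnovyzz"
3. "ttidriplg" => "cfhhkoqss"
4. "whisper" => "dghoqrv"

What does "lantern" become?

dkmmqsz

Looking at the pairs, the operation is to shift every letter 1 place backward in the alphabet (wrapping around), then sort the characters into alphabetical order.
On "lantern": the first step gives "kzmsdqm", and the second then gives "dkmmqsz".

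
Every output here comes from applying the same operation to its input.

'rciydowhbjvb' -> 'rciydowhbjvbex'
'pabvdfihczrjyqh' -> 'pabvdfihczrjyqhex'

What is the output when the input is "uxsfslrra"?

The rule is to append "ex".
Applying that to "uxsfslrra" gives "uxsfslrraex".

uxsfslrraex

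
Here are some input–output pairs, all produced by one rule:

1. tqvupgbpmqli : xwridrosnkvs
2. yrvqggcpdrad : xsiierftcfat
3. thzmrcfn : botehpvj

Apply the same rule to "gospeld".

The pattern: move the first 2 characters to the end (rotate left by 2), then shift every letter 2 places forward in the alphabet (wrapping around).
On "gospeld": the first step gives "speldgo", and the second then gives "urgnfiq".

urgnfiq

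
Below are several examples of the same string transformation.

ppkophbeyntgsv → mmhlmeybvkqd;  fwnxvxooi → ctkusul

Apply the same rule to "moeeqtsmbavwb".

jlbbnqpjyxs

What's happening: delete the last 2 characters, then shift every letter 3 places backward in the alphabet (wrapping around).
"moeeqtsmbavwb" → "moeeqtsmbav" → "jlbbnqpjyxs".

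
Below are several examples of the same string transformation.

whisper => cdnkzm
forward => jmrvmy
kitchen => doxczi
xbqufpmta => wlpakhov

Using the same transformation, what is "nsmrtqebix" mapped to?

nhmolzwds

What's happening: shift every letter 5 places backward in the alphabet (wrapping around), then delete the first character.
Applying both steps to "nsmrtqebix": "inhmolzwds", then "nhmolzwds".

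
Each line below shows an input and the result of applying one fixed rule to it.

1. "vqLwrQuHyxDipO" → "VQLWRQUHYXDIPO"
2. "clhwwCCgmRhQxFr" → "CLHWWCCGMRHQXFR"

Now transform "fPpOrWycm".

FPPORWYCM

In each case the input is transformed by: convert every letter to uppercase.
Applying that to "fPpOrWycm" gives "FPPORWYCM".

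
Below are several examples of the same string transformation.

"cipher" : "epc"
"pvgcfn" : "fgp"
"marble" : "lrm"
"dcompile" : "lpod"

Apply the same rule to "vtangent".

ngav

The transformation: keep every other character starting from the first (positions 1st, 3rd, 5th, ...), then reverse the string.
On "vtangent": the first step gives "vagn", and the second then gives "ngav".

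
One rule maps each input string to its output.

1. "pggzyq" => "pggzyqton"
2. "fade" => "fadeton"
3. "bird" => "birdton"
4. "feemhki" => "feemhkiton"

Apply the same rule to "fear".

fearton

In each case the input is transformed by: append "ton".
So "fear" becomes "fearton".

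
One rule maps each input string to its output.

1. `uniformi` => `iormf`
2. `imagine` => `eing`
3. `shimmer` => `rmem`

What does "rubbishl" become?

Each output is the input with this applied: delete the first 3 characters, then swap the first and last characters.
"rubbishl" → "bishl" → "lishb".

lishb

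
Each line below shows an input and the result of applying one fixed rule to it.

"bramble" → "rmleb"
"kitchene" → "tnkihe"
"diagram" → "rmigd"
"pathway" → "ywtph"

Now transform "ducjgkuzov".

Looking at the pairs, the operation is to sort the characters into reverse alphabetical order, then delete the last 2 characters.
On "ducjgkuzov": the first step gives "zvuuokjgdc", and the second then gives "zvuuokjg".

zvuuokjg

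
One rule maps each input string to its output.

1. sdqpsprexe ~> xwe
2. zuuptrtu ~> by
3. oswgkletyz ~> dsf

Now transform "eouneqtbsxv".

Looking at the pairs, the operation is to shift every letter 7 places forward in the alphabet (wrapping around), then keep one character in every 3, starting at position 3 (positions 3rd, 6th, 9th, ...).
For "eouneqtbsxv", step one produces "lvbulxaizec"; step two turns that into "bxz".

bxz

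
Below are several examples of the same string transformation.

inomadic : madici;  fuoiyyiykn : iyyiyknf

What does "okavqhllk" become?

What's happening: move the first 3 characters to the end (rotate left by 3), then delete the last 2 characters.
Applying both steps to "okavqhllk": "vqhllkoka", then "vqhllko".

vqhllko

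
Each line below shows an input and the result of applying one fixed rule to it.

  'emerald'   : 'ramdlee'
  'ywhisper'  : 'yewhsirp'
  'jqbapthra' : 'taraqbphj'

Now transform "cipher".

What's happening: sort the characters into reverse alphabetical order, then take characters alternately from the front and the back (1st, last, 2nd, 2nd-last, ...).
Starting from "cipher": after the first operation, "rpihec"; after the second, "rcpeih".

rcpeih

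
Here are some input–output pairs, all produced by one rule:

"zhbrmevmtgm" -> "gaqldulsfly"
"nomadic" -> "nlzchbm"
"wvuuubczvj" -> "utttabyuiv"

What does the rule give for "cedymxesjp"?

The rule is to move the first character to the end, then shift every letter 1 place backward in the alphabet (wrapping around).
So "cedymxesjp" becomes "dcxlwdriob".

dcxlwdriob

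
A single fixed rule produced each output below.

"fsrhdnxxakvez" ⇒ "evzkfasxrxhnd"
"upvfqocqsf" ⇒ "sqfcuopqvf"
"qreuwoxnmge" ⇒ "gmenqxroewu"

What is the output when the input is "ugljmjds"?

djsmujgl

Each output is the input with this applied: move the last 2 characters to the front (rotate right by 2), then take characters alternately from the front and the back (1st, last, 2nd, 2nd-last, ...).
Working it through for "ugljmjds": intermediate "dsugljmj", final "djsmujgl".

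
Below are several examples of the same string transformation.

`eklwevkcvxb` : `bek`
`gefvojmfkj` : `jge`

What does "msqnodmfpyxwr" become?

rms

In each case the input is transformed by: move the last character to the front, then keep only the first 3 characters.
Starting from "msqnodmfpyxwr": after the first operation, "rmsqnodmfpyxw"; after the second, "rms".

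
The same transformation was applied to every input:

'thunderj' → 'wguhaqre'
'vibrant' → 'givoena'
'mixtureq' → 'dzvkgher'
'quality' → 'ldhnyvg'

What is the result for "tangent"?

The rule is to shift every letter 13 places forward in the alphabet (wrapping around) — i.e. ROT13, then move the last character to the front.
On "tangent": the first step gives "gnatrag", and the second then gives "ggnatra".

ggnatra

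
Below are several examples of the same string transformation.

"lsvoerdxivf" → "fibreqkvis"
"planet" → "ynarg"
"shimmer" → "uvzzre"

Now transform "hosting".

bfgvat

The transformation: delete the first character, then shift every letter 13 places forward in the alphabet (wrapping around) — i.e. ROT13.
"hosting" → "osting" → "bfgvat".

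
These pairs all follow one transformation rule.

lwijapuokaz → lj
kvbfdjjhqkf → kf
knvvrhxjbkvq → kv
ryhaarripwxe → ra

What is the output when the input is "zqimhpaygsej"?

zm

The rule is to keep one character in every 3, starting at position 1 (positions 1st, 4th, 7th, ...), then keep only the first 2 characters.
"zqimhpaygsej" → "zmas" → "zm".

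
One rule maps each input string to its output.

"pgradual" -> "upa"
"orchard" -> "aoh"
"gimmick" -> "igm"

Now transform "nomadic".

The rule is to move the last 3 characters to the front (rotate right by 3), then keep one character in every 3, starting at position 1 (positions 1st, 4th, 7th, ...).
Working it through for "nomadic": intermediate "dicnoma", final "dna".

dna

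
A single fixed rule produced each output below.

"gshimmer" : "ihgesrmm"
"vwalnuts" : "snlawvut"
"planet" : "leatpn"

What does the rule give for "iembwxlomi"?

liiebxwomm

The rule is to sort the characters into reverse alphabetical order, then swap the front and back halves of the string.
On "iembwxlomi" that produces "liiebxwomm".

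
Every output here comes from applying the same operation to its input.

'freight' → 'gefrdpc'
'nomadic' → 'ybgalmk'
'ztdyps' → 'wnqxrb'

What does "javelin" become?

The transformation: shift every letter 2 places backward in the alphabet (wrapping around), then move the first 3 characters to the end (rotate left by 3).
For "javelin", step one produces "hytcjgl"; step two turns that into "cjglhyt".

cjglhyt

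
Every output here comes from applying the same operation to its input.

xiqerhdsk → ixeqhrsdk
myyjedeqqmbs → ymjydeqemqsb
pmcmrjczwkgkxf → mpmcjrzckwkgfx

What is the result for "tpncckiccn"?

ptcnkccinc

The pattern: swap each adjacent pair of characters (1↔2, 3↔4, ...).
Doing the same to "tpncckiccn": "ptcnkccinc".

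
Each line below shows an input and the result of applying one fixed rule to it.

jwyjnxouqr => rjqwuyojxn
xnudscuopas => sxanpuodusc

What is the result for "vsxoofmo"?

The rule is to take characters alternately from the front and the back (1st, last, 2nd, 2nd-last, ...), then swap each adjacent pair of characters (1↔2, 3↔4, ...).
Applying both steps to "vsxoofmo": "vosmxfoo", then "ovmsfxoo".

ovmsfxoo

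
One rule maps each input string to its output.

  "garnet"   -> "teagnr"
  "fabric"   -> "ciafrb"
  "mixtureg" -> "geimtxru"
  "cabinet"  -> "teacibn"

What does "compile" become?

elocpmi

What's happening: move the last 2 characters to the front (rotate right by 2), then swap each adjacent pair of characters (1↔2, 3↔4, ...).
Applying both steps to "compile": "lecompi", then "elocpmi".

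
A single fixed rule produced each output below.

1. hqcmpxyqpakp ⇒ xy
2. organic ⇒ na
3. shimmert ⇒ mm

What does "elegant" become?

ag

Looking at the pairs, the operation is to take characters alternately from the front and the back (1st, last, 2nd, 2nd-last, ...), then keep only the last 2 characters.
"elegant" → "etlneag" → "ag".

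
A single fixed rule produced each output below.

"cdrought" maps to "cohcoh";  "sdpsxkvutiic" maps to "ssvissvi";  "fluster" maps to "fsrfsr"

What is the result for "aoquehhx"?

The rule is to keep one character in every 3, starting at position 1 (positions 1st, 4th, 7th, ...), then write the whole string twice.
Starting from "aoquehhx": after the first operation, "auh"; after the second, "auhauh".

auhauh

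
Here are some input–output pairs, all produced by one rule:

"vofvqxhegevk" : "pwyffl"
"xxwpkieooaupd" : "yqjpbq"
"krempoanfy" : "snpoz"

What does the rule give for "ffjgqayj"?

The transformation: shift every letter 1 place forward in the alphabet (wrapping around), then keep every other character starting from the second (positions 2nd, 4th, 6th, ...).
Working it through for "ffjgqayj": intermediate "ggkhrbzk", final "ghbk".

ghbk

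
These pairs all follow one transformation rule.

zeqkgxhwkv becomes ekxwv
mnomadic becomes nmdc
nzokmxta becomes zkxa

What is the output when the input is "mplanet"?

Each output is the input with this applied: keep every other character starting from the second (positions 2nd, 4th, 6th, ...).
On "mplanet" that produces "pae".

pae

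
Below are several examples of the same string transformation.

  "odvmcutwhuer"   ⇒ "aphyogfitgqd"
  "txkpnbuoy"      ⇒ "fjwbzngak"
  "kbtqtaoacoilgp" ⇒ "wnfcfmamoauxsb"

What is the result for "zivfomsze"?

The pattern: shift every letter 12 places forward in the alphabet (wrapping around).
For "zivfomsze" the result is "luhrayelq".

luhrayelq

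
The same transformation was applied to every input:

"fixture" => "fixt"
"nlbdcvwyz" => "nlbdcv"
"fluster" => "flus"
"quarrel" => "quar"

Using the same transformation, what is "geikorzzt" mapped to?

geikor

The rule is to delete the last 3 characters.
Applying that to "geikorzzt" gives "geikor".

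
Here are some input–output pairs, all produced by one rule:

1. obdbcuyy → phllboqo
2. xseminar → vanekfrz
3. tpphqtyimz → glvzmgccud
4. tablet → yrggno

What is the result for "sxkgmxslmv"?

kfyzifkxtz

What's happening: swap the front and back halves of the string, then shift every letter 13 places forward in the alphabet (wrapping around) — i.e. ROT13.
"sxkgmxslmv" → "xslmvsxkgm" → "kfyzifkxtz".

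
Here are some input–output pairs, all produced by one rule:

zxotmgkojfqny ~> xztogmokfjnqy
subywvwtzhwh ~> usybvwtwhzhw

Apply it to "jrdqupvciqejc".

What's happening: swap each adjacent pair of characters (1↔2, 3↔4, ...).
So "jrdqupvciqejc" becomes "rjqdpucvqijec".

rjqdpucvqijec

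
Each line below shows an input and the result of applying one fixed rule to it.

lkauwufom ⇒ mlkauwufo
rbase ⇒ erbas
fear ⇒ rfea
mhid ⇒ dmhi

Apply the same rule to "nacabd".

Each output is the input with this applied: move the last character to the front.
So "nacabd" becomes "dnacab".

dnacab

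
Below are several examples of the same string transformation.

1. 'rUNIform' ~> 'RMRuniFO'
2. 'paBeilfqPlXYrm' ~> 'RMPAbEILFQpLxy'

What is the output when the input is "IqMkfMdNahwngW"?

GwiQmKFmDnAHWN

In each case the input is transformed by: flip the case of every letter, then move the last 2 characters to the front (rotate right by 2).
"IqMkfMdNahwngW" → "iQmKFmDnAHWNGw" → "GwiQmKFmDnAHWN".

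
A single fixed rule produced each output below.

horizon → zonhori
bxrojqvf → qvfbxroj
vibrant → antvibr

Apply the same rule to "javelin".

In each case the input is transformed by: move the last 3 characters to the front (rotate right by 3).
Applying that to "javelin" gives "linjave".

linjave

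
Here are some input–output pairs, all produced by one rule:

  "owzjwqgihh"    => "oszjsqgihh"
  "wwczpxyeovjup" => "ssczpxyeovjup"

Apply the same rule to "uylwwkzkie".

uylsskzkie

What's happening: replace every "w" with "s".
So "uylwwkzkie" becomes "uylsskzkie".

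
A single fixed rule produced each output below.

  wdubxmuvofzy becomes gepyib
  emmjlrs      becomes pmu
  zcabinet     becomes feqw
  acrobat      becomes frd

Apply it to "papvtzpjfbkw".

dycmez

What's happening: shift every letter 3 places forward in the alphabet (wrapping around), then keep every other character starting from the second (positions 2nd, 4th, 6th, ...).
Working it through for "papvtzpjfbkw": intermediate "sdsywcsmienz", final "dycmez".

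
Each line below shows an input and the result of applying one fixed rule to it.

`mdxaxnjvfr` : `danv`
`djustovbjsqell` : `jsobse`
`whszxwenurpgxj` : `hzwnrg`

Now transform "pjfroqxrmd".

The rule is to delete the last character, then keep every other character starting from the second (positions 2nd, 4th, 6th, ...).
So "pjfroqxrmd" becomes "jrqr".
(Check on "mdxaxnjvfr": → "mdxaxnjvf" → "danv" ✓)

jrqr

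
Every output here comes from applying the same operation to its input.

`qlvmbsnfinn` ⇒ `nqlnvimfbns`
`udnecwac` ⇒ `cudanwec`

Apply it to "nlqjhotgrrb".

The rule is to swap the first and last characters, then take characters alternately from the front and the back (1st, last, 2nd, 2nd-last, ...).
For "nlqjhotgrrb" the result is "bnlrqrjghto".

bnlrqrjghto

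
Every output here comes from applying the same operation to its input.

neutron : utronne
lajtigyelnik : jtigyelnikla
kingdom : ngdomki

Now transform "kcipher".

Each output is the input with this applied: move the first 2 characters to the end (rotate left by 2).
So "kcipher" becomes "ipherkc".

ipherkc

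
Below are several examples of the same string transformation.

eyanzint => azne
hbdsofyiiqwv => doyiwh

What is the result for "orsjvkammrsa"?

Looking at the pairs, the operation is to keep every other character starting from the first (positions 1st, 3rd, 5th, ...), then move the first character to the end.
On "orsjvkammrsa": the first step gives "osvams", and the second then gives "svamso".

svamso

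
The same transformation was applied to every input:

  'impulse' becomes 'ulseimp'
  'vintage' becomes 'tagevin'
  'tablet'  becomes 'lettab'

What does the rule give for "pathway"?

hwaypat

The pattern: move the first 3 characters to the end (rotate left by 3).
Doing the same to "pathway": "hwaypat".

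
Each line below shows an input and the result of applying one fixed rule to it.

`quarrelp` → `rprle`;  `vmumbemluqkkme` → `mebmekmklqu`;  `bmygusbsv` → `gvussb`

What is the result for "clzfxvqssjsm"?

fmxsvjqss

Each output is the input with this applied: delete the first 3 characters, then take characters alternately from the front and the back (1st, last, 2nd, 2nd-last, ...).
"clzfxvqssjsm" → "fxvqssjsm" → "fmxsvjqss".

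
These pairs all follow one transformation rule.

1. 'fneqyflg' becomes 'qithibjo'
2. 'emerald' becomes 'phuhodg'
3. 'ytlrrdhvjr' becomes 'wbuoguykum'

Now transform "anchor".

qdkfur

Rule — shift every letter 3 places forward in the alphabet (wrapping around), then swap each adjacent pair of characters (1↔2, 3↔4, ...).
Starting from "anchor": after the first operation, "dqfkru"; after the second, "qdkfur".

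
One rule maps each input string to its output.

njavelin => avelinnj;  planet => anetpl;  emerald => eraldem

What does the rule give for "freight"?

eightfr

The rule is to move the first 2 characters to the end (rotate left by 2).
On "freight" that produces "eightfr".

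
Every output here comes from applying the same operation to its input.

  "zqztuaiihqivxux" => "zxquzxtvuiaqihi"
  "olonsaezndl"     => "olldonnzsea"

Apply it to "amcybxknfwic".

What's happening: take characters alternately from the front and the back (1st, last, 2nd, 2nd-last, ...).
For "amcybxknfwic" the result is "acmicwyfbnxk".

acmicwyfbnxk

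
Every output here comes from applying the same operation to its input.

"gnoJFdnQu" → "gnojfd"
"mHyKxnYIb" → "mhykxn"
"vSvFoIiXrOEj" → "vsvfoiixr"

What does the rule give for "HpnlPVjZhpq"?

In each case the input is transformed by: delete the last 3 characters, then convert every letter to lowercase.
So "HpnlPVjZhpq" becomes "hpnlpvjz".
(Check on "gnoJFdnQu": → "gnoJFd" → "gnojfd" ✓)

hpnlpvjz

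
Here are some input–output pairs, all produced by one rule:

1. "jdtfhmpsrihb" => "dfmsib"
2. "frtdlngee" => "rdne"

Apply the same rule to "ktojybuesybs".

tjbeys

The pattern: keep every other character starting from the second (positions 2nd, 4th, 6th, ...).
Doing the same to "ktojybuesybs": "tjbeys".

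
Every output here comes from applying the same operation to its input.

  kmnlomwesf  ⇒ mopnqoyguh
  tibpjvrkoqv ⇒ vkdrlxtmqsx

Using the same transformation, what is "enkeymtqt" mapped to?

The transformation: shift every letter 2 places forward in the alphabet (wrapping around).
Doing the same to "enkeymtqt": "gpmgaovsv".

gpmgaovsv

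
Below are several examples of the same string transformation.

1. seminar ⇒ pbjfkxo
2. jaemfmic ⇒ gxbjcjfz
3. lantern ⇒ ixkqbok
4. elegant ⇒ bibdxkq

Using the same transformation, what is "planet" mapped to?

mixkbq

Each output is the input with this applied: shift every letter 3 places backward in the alphabet (wrapping around).
Applying that to "planet" gives "mixkbq".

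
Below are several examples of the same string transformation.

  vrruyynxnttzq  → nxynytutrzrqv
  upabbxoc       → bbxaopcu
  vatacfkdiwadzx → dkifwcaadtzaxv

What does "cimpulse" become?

uplmsiec

The rule is to take characters alternately from the front and the back (1st, last, 2nd, 2nd-last, ...), then reverse the string.
Starting from "cimpulse": after the first operation, "ceismlpu"; after the second, "uplmsiec".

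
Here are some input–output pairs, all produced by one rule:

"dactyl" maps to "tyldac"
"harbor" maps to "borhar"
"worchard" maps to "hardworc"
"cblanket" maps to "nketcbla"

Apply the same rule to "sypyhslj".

The pattern: swap the front and back halves of the string.
Applying that to "sypyhslj" gives "hsljsypy".

hsljsypy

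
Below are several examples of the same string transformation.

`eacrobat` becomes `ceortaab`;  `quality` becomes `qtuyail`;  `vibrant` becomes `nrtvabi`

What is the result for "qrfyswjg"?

The rule is to sort the characters into alphabetical order, then move the first 3 characters to the end (rotate left by 3).
For "qrfyswjg", step one produces "fgjqrswy"; step two turns that into "qrswyfgj".

qrswyfgj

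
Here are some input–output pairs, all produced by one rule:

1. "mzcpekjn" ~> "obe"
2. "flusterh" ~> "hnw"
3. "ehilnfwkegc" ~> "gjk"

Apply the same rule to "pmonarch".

The pattern: shift every letter 2 places forward in the alphabet (wrapping around), then keep only the first 3 characters.
Starting from "pmonarch": after the first operation, "roqpctej"; after the second, "roq".

roq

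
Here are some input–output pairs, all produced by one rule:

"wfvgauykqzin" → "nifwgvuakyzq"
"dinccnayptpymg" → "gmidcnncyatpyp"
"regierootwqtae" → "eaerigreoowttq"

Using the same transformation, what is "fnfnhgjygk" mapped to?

Each output is the input with this applied: move the last 2 characters to the front (rotate right by 2), then swap each adjacent pair of characters (1↔2, 3↔4, ...).
"fnfnhgjygk" → "kgnfnfghyj".
(Check on "dinccnayptpymg": → "mgdinccnayptpy" → "gmidcnncyatpyp" ✓)

kgnfnfghyj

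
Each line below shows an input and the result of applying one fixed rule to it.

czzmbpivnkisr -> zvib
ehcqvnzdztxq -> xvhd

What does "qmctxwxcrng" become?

xmgc

The pattern: keep one character in every 3, starting at position 2 (positions 2nd, 5th, 8th, ...), then sort the characters into reverse alphabetical order.
Starting from "qmctxwxcrng": after the first operation, "mxcg"; after the second, "xmgc".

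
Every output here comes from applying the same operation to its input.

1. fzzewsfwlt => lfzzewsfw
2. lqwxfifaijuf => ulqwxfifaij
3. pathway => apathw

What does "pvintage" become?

Rule — delete the last character, then move the last character to the front.
Applying both steps to "pvintage": "pvintag", then "gpvinta".

gpvinta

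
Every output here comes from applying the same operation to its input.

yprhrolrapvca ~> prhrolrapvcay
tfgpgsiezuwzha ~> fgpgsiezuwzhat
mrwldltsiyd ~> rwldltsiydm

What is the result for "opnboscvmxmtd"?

Rule — move the first character to the end.
"opnboscvmxmtd" → "pnboscvmxmtdo".

pnboscvmxmtdo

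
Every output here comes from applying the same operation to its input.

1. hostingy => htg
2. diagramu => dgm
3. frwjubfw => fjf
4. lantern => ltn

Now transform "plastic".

What's happening: keep one character in every 3, starting at position 1 (positions 1st, 4th, 7th, ...).
On "plastic" that produces "psc".

psc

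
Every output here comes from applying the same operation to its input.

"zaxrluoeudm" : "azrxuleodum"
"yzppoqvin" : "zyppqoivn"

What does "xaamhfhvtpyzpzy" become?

The transformation: swap each adjacent pair of characters (1↔2, 3↔4, ...).
So "xaamhfhvtpyzpzy" becomes "axmafhvhptzyzpy".

axmafhvhptzyzpy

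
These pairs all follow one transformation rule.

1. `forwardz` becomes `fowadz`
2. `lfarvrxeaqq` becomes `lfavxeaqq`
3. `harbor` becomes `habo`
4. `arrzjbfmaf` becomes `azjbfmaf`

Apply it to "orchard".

Rule — remove every "r".
Doing the same to "orchard": "ochad".

ochad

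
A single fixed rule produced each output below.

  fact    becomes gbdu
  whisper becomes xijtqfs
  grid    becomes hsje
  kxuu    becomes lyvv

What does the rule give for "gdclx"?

hedmy

The rule is to shift every letter 1 place forward in the alphabet (wrapping around).
On "gdclx" that produces "hedmy".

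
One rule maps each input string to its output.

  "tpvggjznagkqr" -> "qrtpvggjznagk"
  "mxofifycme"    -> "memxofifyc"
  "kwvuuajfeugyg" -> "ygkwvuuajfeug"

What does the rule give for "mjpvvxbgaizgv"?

gvmjpvvxbgaiz

Each output is the input with this applied: move the last 2 characters to the front (rotate right by 2).
Doing the same to "mjpvvxbgaizgv": "gvmjpvvxbgaiz".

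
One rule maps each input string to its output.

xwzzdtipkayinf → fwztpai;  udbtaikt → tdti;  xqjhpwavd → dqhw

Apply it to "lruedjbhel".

What's happening: move the last 2 characters to the front (rotate right by 2), then keep every other character starting from the second (positions 2nd, 4th, 6th, ...).
Working it through for "lruedjbhel": intermediate "ellruedjbh", final "lrejh".

lrejh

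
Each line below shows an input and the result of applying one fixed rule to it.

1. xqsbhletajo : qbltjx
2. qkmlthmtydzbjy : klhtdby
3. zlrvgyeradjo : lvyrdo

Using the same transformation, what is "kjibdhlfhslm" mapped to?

Looking at the pairs, the operation is to move the first character to the end, then keep every other character starting from the first (positions 1st, 3rd, 5th, ...).
On "kjibdhlfhslm": the first step gives "jibdhlfhslmk", and the second then gives "jbhfsm".

jbhfsm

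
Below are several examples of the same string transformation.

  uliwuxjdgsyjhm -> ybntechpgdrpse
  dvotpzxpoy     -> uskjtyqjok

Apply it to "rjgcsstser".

nonzmmebxn

In each case the input is transformed by: swap the front and back halves of the string, then shift every letter 5 places backward in the alphabet (wrapping around).
"rjgcsstser" → "stserrjgcs" → "nonzmmebxn".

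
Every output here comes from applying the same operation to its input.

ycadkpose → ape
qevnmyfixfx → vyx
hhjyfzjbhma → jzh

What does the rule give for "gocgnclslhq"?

ccl

What's happening: keep one character in every 3, starting at position 3 (positions 3rd, 6th, 9th, ...).
Doing the same to "gocgnclslhq": "ccl".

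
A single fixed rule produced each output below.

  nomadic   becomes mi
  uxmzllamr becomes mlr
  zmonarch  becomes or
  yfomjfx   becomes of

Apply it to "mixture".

xr

Looking at the pairs, the operation is to keep one character in every 3, starting at position 3 (positions 3rd, 6th, 9th, ...).
On "mixture" that produces "xr".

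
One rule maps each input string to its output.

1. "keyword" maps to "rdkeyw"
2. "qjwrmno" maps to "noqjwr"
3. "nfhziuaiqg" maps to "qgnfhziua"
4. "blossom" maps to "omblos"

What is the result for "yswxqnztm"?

The pattern: move the last 3 characters to the front (rotate right by 3), then delete the first character.
On "yswxqnztm" that produces "tmyswxqn".

tmyswxqn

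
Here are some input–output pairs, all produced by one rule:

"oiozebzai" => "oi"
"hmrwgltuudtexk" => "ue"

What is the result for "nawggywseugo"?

eo

Looking at the pairs, the operation is to keep one character in every 3, starting at position 3 (positions 3rd, 6th, 9th, ...), then keep only the vowels.
"nawggywseugo" → "wyeo" → "eo".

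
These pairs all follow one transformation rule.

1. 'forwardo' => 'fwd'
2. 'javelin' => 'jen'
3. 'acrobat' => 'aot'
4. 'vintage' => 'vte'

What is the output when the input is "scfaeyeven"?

saen

The transformation: keep one character in every 3, starting at position 1 (positions 1st, 4th, 7th, ...).
Applying that to "scfaeyeven" gives "saen".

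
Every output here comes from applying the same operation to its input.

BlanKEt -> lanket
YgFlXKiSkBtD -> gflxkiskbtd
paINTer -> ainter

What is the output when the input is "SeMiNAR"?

The transformation: delete the first character, then convert every letter to lowercase.
For "SeMiNAR", step one produces "eMiNAR"; step two turns that into "eminar".

eminar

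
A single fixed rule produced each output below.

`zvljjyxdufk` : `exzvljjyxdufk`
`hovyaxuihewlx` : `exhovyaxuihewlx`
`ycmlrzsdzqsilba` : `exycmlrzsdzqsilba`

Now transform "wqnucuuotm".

exwqnucuuotm

The rule is to prepend "ex".
For "wqnucuuotm" the result is "exwqnucuuotm".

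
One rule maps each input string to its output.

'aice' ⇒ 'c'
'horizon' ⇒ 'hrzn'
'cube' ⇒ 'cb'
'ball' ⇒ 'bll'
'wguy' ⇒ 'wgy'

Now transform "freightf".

frghtf

The pattern: remove every vowel.
So "freightf" becomes "frghtf".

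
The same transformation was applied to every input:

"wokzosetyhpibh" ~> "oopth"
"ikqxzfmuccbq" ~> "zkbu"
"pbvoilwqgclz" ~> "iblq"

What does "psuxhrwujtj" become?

hsju

Looking at the pairs, the operation is to keep one character in every 3, starting at position 2 (positions 2nd, 5th, 8th, ...), then swap each adjacent pair of characters (1↔2, 3↔4, ...).
Applying both steps to "psuxhrwujtj": "shuj", then "hsju".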